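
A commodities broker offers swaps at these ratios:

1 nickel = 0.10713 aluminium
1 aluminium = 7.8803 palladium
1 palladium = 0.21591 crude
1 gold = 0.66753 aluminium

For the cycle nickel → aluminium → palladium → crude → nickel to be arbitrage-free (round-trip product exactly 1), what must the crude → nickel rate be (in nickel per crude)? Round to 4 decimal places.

Known legs of the cycle: 0.10713 × 7.8803 × 0.21591 = 0.18227479293549
For no arbitrage the full-cycle product must be 1, so the missing rate is 1 / 0.18227479293549 ≈ 5.486222.

5.4862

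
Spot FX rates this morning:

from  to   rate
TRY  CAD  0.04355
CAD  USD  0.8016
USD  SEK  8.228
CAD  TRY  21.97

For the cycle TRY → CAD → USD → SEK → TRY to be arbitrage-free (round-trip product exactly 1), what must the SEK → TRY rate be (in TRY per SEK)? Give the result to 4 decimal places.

3.4814

Known legs of the cycle: 0.04355 × 0.8016 × 8.228 = 0.28723684704
For no arbitrage the full-cycle product must be 1, so the missing rate is 1 / 0.28723684704 ≈ 3.481447.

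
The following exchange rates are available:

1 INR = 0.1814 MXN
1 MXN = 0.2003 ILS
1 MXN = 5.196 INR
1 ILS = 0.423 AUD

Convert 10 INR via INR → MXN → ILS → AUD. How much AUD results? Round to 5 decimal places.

0.15369

10 INR × 0.1814 = 1.814 MXN
1.814 MXN × 0.2003 = 0.3633442 ILS
0.3633442 ILS × 0.423 = 0.1536945966 AUD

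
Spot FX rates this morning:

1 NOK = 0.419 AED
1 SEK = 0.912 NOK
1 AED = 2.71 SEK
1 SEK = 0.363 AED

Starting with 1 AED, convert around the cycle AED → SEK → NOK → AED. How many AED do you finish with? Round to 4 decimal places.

1.0356

1 AED × 2.71 = 2.71 SEK
2.71 SEK × 0.912 = 2.47152 NOK
2.47152 NOK × 0.419 = 1.03556688 AED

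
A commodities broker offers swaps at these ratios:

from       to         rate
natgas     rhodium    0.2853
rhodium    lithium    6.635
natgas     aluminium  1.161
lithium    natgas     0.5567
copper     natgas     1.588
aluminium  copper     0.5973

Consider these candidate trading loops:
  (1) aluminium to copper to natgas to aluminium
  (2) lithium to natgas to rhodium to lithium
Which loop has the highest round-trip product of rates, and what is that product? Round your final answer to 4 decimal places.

1.1012

(1) 0.5973 × 1.588 × 1.161 = 1.10122
(2) 0.5567 × 0.2853 × 6.635 = 1.05381
Highest is cycle (1) at 1.1012 (>1, arbitrage).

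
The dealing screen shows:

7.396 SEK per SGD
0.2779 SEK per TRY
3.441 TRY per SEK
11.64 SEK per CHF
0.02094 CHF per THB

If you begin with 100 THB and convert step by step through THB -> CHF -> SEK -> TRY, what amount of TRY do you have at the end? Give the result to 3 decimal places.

83.871

100 THB × 0.02094 = 2.094 CHF
2.094 CHF × 11.64 = 24.37416 SEK
24.37416 SEK × 3.441 = 83.87148456 TRY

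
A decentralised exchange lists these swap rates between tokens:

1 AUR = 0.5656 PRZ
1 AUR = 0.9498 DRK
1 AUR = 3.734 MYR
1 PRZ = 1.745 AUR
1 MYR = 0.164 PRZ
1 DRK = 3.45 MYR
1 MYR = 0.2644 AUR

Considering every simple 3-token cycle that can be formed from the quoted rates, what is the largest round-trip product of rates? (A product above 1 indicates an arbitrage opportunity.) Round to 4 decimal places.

MYR→PRZ→AUR→MYR: 0.164 × 1.745 × 3.734 = 1.06860
DRK→MYR→AUR→DRK: 3.45 × 0.2644 × 0.9498 = 0.86639
Maximum is MYR→PRZ→AUR→MYR at 1.0686; arbitrage exists.

1.0686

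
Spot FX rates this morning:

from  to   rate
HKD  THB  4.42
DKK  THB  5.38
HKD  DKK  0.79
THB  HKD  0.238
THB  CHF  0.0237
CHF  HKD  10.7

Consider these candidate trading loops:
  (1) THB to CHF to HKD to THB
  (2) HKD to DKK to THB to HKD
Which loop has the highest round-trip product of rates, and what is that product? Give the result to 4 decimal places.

(1) 0.0237 × 10.7 × 4.42 = 1.12087
(2) 0.79 × 5.38 × 0.238 = 1.01155
Highest is cycle (1) at 1.1209 (>1, arbitrage).

1.1209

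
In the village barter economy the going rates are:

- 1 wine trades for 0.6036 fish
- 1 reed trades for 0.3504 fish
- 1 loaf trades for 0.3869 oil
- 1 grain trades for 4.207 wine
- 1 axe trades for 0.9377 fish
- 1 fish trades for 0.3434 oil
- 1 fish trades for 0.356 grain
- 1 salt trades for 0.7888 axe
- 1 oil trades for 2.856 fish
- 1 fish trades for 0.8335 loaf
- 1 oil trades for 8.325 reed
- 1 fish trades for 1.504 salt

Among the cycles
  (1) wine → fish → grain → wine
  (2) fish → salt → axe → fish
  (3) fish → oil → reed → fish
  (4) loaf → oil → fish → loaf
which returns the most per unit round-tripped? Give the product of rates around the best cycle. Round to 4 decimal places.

(1) 0.6036 × 0.356 × 4.207 = 0.90401
(2) 1.504 × 0.7888 × 0.9377 = 1.11245
(3) 0.3434 × 8.325 × 0.3504 = 1.00173
(4) 0.3869 × 2.856 × 0.8335 = 0.92101
Highest is cycle (2) at 1.1124 (>1, arbitrage).

1.1124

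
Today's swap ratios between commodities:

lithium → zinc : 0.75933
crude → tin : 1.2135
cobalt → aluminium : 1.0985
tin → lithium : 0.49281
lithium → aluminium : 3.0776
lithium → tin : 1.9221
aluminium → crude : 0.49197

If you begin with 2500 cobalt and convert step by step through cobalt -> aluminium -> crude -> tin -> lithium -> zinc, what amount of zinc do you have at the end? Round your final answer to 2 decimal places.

2500 cobalt × 1.0985 = 2746.25 aluminium
2746.25 aluminium × 0.49197 = 1351.0726125 crude
1351.0726125 crude × 1.2135 = 1639.52661526875 tin
1639.52661526875 tin × 0.49281 = 807.9751112705926875 lithium
807.9751112705926875 lithium × 0.75933 = 613.519741241099145399375 zinc

613.52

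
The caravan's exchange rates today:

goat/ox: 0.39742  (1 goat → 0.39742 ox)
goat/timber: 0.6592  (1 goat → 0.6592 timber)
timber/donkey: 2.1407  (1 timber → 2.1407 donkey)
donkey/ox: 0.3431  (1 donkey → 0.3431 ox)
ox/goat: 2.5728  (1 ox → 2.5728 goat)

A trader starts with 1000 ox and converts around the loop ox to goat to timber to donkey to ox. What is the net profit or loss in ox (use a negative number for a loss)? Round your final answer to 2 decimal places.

245.66

1000 ox × 2.5728 = 2572.8 goat
2572.8 goat × 0.6592 = 1695.98976 timber
1695.98976 timber × 2.1407 = 3630.605279232 donkey
3630.605279232 donkey × 0.3431 = 1245.6606713044992 ox
Net change: 1245.6606713044992 − 1000 = 245.6606713044992 ox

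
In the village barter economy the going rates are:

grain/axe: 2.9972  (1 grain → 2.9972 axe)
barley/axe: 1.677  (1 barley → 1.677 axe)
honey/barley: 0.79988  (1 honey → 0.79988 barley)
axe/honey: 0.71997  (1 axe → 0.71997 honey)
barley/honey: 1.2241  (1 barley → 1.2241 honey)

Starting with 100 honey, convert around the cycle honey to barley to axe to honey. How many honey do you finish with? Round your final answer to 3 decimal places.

100 honey × 0.79988 = 79.988 barley
79.988 barley × 1.677 = 134.139876 axe
134.139876 axe × 0.71997 = 96.57668652372 honey

96.577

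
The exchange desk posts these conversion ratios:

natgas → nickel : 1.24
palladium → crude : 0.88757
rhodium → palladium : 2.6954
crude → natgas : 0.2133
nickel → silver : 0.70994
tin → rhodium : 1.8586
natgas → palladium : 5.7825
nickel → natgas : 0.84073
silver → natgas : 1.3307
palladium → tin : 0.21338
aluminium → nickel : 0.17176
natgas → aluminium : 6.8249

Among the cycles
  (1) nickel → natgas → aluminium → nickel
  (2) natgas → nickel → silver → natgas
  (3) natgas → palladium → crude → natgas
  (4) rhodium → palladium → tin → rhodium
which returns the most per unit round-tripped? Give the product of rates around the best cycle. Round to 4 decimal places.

(1) 0.84073 × 6.8249 × 0.17176 = 0.98554
(2) 1.24 × 0.70994 × 1.3307 = 1.17145
(3) 5.7825 × 0.88757 × 0.2133 = 1.09474
(4) 2.6954 × 0.21338 × 1.8586 = 1.06896
Highest is cycle (2) at 1.1714 (>1, arbitrage).

1.1714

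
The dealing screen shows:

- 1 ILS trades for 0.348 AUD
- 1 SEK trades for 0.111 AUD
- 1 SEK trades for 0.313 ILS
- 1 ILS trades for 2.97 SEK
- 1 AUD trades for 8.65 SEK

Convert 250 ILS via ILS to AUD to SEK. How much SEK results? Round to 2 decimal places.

250 ILS × 0.348 = 87 AUD
87 AUD × 8.65 = 752.55 SEK

752.55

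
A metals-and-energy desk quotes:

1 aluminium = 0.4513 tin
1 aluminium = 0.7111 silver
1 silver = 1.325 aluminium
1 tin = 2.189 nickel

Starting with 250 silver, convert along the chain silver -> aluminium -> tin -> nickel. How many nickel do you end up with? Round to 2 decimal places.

250 silver × 1.325 = 331.25 aluminium
331.25 aluminium × 0.4513 = 149.493125 tin
149.493125 tin × 2.189 = 327.240450625 nickel

327.24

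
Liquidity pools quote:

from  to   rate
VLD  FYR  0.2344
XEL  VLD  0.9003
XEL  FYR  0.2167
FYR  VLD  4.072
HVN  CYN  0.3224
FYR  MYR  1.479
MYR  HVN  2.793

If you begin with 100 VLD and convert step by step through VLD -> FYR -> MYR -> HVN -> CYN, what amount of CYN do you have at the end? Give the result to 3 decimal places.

100 VLD × 0.2344 = 23.44 FYR
23.44 FYR × 1.479 = 34.66776 MYR
34.66776 MYR × 2.793 = 96.82705368 HVN
96.82705368 HVN × 0.3224 = 31.217042106432 CYN

31.217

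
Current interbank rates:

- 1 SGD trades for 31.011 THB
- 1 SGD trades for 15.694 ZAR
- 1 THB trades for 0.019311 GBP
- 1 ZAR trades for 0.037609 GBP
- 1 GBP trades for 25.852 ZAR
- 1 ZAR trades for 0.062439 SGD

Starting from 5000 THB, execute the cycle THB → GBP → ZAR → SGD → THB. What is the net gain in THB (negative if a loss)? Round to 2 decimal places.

5000 THB × 0.019311 = 96.555 GBP
96.555 GBP × 25.852 = 2496.13986 ZAR
2496.13986 ZAR × 0.062439 = 155.85647671854 SGD
155.85647671854 SGD × 31.011 = 4833.26519951864394 THB
Net change: 4833.26519951864394 − 5000 = -166.73480048135606 THB

-166.73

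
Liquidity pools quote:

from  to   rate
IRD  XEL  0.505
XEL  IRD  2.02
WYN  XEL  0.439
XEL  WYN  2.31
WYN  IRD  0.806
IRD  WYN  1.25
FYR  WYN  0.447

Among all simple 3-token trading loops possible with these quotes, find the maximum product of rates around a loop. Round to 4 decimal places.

1.1085

IRD→WYN→XEL→IRD: 1.25 × 0.439 × 2.02 = 1.10848
IRD→XEL→WYN→IRD: 0.505 × 2.31 × 0.806 = 0.94024
Maximum is IRD→WYN→XEL→IRD at 1.1085; arbitrage exists.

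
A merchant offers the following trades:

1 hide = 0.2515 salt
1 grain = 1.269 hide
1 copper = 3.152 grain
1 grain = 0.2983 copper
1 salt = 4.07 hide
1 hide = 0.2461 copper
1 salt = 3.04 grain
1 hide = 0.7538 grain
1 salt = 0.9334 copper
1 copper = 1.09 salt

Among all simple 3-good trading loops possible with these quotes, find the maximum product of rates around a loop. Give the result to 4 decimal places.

1.0918

copper→salt→hide→copper: 1.09 × 4.07 × 0.2461 = 1.09177
copper→salt→grain→copper: 1.09 × 3.04 × 0.2983 = 0.98845
copper→grain→hide→copper: 3.152 × 1.269 × 0.2461 = 0.98437
hide→salt→grain→hide: 0.2515 × 3.04 × 1.269 = 0.97023
Maximum is copper→salt→hide→copper at 1.0918; arbitrage exists.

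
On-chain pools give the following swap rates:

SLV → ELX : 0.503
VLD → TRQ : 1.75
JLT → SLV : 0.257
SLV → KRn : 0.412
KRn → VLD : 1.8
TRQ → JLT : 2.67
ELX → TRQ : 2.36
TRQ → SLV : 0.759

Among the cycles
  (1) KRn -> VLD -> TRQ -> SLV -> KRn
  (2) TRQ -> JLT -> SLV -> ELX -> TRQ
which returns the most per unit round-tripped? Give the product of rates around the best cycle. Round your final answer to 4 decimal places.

0.9850

(1) 1.8 × 1.75 × 0.759 × 0.412 = 0.98503
(2) 2.67 × 0.257 × 0.503 × 2.36 = 0.81456
Highest is cycle (1) at 0.9850 (≤1, no arbitrage).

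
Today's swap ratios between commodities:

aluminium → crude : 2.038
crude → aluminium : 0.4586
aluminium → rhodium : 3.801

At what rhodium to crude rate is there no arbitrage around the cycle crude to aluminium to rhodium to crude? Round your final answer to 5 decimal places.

0.57368

Known legs of the cycle: 0.4586 × 3.801 = 1.7431386
For no arbitrage the full-cycle product must be 1, so the missing rate is 1 / 1.7431386 ≈ 0.5736778.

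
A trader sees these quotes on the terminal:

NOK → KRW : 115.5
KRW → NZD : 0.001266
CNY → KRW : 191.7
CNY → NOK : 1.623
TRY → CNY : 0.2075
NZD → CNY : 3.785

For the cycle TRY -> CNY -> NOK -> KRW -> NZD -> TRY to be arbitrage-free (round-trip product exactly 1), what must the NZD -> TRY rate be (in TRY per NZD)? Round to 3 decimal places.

Known legs of the cycle: 0.2075 × 1.623 × 115.5 × 0.001266 = 0.0492438852675
For no arbitrage the full-cycle product must be 1, so the missing rate is 1 / 0.0492438852675 ≈ 20.30709.

20.307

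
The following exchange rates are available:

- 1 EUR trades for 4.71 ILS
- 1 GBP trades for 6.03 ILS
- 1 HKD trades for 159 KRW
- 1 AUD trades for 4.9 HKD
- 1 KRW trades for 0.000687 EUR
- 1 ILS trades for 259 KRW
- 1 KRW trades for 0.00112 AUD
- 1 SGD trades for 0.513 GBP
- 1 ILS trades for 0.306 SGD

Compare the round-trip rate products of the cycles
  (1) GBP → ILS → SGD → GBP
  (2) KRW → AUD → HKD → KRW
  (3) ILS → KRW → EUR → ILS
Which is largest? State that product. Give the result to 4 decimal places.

(1) 6.03 × 0.306 × 0.513 = 0.94658
(2) 0.00112 × 4.9 × 159 = 0.87259
(3) 259 × 0.000687 × 4.71 = 0.83806
Highest is cycle (1) at 0.9466 (≤1, no arbitrage).

0.9466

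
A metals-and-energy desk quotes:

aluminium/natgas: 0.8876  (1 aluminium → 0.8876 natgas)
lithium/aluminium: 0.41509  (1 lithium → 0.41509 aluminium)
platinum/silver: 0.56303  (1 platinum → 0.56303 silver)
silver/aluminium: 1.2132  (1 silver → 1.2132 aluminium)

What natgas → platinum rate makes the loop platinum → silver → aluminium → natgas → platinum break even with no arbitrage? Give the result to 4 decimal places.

Known legs of the cycle: 0.56303 × 1.2132 × 0.8876 = 0.6062911532496
For no arbitrage the full-cycle product must be 1, so the missing rate is 1 / 0.6062911532496 ≈ 1.649373.

1.6494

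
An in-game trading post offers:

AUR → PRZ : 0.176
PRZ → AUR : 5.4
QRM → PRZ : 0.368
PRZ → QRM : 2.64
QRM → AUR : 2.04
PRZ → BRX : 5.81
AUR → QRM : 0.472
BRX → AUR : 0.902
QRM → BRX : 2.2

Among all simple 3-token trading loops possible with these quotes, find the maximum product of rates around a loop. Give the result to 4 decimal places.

AUR→PRZ→QRM→AUR: 0.176 × 2.64 × 2.04 = 0.94787
AUR→QRM→PRZ→AUR: 0.472 × 0.368 × 5.4 = 0.93796
AUR→QRM→BRX→AUR: 0.472 × 2.2 × 0.902 = 0.93664
AUR→PRZ→BRX→AUR: 0.176 × 5.81 × 0.902 = 0.92235
Maximum is AUR→PRZ→QRM→AUR at 0.9479; no arbitrage — every cycle loses value.

0.9479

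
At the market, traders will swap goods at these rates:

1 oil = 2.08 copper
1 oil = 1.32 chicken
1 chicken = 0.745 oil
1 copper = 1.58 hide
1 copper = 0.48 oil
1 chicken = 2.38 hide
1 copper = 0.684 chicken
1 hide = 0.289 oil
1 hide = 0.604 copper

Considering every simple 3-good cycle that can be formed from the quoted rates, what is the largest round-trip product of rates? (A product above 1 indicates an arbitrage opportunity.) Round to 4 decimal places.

chicken→oil→copper→chicken: 0.745 × 2.08 × 0.684 = 1.05993
chicken→hide→copper→chicken: 2.38 × 0.604 × 0.684 = 0.98326
hide→oil→copper→hide: 0.289 × 2.08 × 1.58 = 0.94977
chicken→hide→oil→chicken: 2.38 × 0.289 × 1.32 = 0.90792
Maximum is chicken→oil→copper→chicken at 1.0599; arbitrage exists.

1.0599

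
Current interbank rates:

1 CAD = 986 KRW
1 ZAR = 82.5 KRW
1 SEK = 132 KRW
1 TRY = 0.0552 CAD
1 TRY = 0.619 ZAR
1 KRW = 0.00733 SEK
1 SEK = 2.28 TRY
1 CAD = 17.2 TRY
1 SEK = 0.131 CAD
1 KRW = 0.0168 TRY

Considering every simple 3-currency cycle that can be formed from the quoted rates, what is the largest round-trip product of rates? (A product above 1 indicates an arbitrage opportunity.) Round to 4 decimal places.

0.9468

KRW→SEK→CAD→KRW: 0.00733 × 0.131 × 986 = 0.94679
KRW→TRY→CAD→KRW: 0.0168 × 0.0552 × 986 = 0.91438
KRW→TRY→ZAR→KRW: 0.0168 × 0.619 × 82.5 = 0.85793
Maximum is KRW→SEK→CAD→KRW at 0.9468; no arbitrage — every cycle loses value.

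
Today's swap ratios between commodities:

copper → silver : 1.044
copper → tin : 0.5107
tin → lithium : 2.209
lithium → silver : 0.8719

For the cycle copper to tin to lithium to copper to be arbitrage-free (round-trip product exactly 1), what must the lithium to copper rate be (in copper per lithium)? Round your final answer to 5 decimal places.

0.88642

Known legs of the cycle: 0.5107 × 2.209 = 1.1281363
For no arbitrage the full-cycle product must be 1, so the missing rate is 1 / 1.1281363 ≈ 0.8864177.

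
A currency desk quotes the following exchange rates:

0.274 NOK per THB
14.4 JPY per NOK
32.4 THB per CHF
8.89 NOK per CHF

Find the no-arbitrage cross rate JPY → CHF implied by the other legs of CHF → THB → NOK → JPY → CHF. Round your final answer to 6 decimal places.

Known legs of the cycle: 32.4 × 0.274 × 14.4 = 127.83744
For no arbitrage the full-cycle product must be 1, so the missing rate is 1 / 127.83744 ≈ 0.00782243.

0.007822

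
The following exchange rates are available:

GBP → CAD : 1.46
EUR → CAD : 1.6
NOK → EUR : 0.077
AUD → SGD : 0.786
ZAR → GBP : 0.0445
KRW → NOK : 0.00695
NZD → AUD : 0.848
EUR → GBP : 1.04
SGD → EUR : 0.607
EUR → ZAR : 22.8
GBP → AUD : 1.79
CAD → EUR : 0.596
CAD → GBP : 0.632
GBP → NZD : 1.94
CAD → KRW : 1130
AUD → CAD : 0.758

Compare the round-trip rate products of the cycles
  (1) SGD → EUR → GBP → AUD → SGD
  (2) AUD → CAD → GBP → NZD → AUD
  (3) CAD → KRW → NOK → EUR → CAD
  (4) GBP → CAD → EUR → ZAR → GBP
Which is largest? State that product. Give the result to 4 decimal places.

0.9676

(1) 0.607 × 1.04 × 1.79 × 0.786 = 0.88817
(2) 0.758 × 0.632 × 1.94 × 0.848 = 0.78810
(3) 1130 × 0.00695 × 0.077 × 1.6 = 0.96755
(4) 1.46 × 0.596 × 22.8 × 0.0445 = 0.88286
Highest is cycle (3) at 0.9676 (≤1, no arbitrage).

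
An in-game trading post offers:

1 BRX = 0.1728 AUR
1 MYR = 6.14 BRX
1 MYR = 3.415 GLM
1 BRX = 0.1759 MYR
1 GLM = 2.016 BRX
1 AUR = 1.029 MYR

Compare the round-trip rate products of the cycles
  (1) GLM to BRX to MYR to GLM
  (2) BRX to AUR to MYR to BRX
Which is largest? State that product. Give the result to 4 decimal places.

1.2110

(1) 2.016 × 0.1759 × 3.415 = 1.21101
(2) 0.1728 × 1.029 × 6.14 = 1.09176
Highest is cycle (1) at 1.2110 (>1, arbitrage).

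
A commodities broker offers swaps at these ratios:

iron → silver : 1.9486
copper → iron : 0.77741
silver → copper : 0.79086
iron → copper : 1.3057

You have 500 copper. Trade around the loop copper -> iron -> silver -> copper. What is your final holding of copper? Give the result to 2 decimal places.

599.02

500 copper × 0.77741 = 388.705 iron
388.705 iron × 1.9486 = 757.430563 silver
757.430563 silver × 0.79086 = 599.02153505418 copper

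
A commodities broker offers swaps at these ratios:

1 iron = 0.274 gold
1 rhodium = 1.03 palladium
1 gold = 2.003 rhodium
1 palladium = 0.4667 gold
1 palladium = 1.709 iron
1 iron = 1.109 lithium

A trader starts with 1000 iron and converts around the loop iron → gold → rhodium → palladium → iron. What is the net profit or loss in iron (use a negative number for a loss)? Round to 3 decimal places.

-33.925

1000 iron × 0.274 = 274 gold
274 gold × 2.003 = 548.822 rhodium
548.822 rhodium × 1.03 = 565.28666 palladium
565.28666 palladium × 1.709 = 966.07490194 iron
Net change: 966.07490194 − 1000 = -33.92509806 iron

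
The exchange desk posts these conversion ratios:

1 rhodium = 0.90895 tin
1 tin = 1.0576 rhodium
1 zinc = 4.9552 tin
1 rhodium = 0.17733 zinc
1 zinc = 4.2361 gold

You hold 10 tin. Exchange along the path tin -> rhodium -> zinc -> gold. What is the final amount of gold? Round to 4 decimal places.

7.9446

10 tin × 1.0576 = 10.576 rhodium
10.576 rhodium × 0.17733 = 1.87544208 zinc
1.87544208 zinc × 4.2361 = 7.944560195088 gold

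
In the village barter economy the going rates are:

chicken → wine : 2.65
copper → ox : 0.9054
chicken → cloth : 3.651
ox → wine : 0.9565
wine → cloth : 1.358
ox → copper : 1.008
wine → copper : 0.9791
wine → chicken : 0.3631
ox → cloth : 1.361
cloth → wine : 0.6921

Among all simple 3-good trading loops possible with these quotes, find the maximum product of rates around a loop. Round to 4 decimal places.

0.9175

cloth→wine→chicken→cloth: 0.6921 × 0.3631 × 3.651 = 0.91750
ox→wine→copper→ox: 0.9565 × 0.9791 × 0.9054 = 0.84792
Maximum is cloth→wine→chicken→cloth at 0.9175; no arbitrage — every cycle loses value.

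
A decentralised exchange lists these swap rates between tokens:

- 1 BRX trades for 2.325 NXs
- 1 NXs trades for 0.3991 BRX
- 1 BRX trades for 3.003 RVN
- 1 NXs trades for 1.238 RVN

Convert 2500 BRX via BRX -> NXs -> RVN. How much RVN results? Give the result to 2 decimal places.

7195.88

2500 BRX × 2.325 = 5812.5 NXs
5812.5 NXs × 1.238 = 7195.875 RVN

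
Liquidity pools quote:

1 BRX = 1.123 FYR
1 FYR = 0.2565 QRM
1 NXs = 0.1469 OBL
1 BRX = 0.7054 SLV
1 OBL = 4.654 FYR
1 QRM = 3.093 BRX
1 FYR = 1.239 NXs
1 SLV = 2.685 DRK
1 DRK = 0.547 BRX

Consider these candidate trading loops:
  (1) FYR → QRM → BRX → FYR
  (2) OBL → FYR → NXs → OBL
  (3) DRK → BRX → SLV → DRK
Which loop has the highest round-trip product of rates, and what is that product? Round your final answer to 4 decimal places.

1.0360

(1) 0.2565 × 3.093 × 1.123 = 0.89094
(2) 4.654 × 1.239 × 0.1469 = 0.84707
(3) 0.547 × 0.7054 × 2.685 = 1.03602
Highest is cycle (3) at 1.0360 (>1, arbitrage).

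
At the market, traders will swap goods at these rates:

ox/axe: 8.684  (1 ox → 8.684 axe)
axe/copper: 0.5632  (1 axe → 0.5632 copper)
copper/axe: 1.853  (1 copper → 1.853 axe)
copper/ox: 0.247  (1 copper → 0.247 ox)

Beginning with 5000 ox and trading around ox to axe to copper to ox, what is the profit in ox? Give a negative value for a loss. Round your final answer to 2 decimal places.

1040.17

5000 ox × 8.684 = 43420 axe
43420 axe × 0.5632 = 24454.144 copper
24454.144 copper × 0.247 = 6040.173568 ox
Net change: 6040.173568 − 5000 = 1040.173568 ox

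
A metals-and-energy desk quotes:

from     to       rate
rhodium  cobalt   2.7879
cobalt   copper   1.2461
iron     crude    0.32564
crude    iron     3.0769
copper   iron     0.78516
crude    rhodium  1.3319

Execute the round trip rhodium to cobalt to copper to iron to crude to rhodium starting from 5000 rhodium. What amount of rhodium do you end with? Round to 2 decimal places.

5915.18

5000 rhodium × 2.7879 = 13939.5 cobalt
13939.5 cobalt × 1.2461 = 17370.01095 copper
17370.01095 copper × 0.78516 = 13638.237797502 iron
13638.237797502 iron × 0.32564 = 4441.15575637855128 crude
4441.15575637855128 crude × 1.3319 = 5915.175351920592449832 rhodium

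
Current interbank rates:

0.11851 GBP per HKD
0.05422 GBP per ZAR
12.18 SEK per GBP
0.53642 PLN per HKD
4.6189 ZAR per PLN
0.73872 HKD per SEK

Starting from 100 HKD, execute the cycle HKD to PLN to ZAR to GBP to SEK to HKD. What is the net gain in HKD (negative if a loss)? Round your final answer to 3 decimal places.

100 HKD × 0.53642 = 53.642 PLN
53.642 PLN × 4.6189 = 247.7670338 ZAR
247.7670338 ZAR × 0.05422 = 13.433928572636 GBP
13.433928572636 GBP × 12.18 = 163.62525001470648 SEK
163.62525001470648 SEK × 0.73872 = 120.8732446908639709056 HKD
Net change: 120.8732446908639709056 − 100 = 20.8732446908639709056 HKD

20.873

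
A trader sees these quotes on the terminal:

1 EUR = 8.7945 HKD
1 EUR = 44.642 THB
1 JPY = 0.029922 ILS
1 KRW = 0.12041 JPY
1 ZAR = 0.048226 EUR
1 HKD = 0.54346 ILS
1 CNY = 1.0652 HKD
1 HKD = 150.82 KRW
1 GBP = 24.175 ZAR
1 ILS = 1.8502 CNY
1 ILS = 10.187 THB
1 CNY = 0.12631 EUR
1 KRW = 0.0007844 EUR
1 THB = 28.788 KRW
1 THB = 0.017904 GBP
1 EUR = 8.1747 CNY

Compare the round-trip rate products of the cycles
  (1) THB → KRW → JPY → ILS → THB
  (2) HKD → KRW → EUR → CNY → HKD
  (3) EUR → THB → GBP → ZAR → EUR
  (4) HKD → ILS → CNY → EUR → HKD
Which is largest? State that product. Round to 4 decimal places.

(1) 28.788 × 0.12041 × 0.029922 × 10.187 = 1.05660
(2) 150.82 × 0.0007844 × 8.1747 × 1.0652 = 1.03015
(3) 44.642 × 0.017904 × 24.175 × 0.048226 = 0.93184
(4) 0.54346 × 1.8502 × 0.12631 × 8.7945 = 1.11695
Highest is cycle (4) at 1.1170 (>1, arbitrage).

1.1170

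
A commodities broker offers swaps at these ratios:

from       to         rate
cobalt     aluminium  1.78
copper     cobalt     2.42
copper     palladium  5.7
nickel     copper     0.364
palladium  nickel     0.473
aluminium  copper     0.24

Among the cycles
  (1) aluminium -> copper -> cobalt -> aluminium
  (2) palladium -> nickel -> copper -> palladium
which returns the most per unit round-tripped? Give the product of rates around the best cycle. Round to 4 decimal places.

(1) 0.24 × 2.42 × 1.78 = 1.03382
(2) 0.473 × 0.364 × 5.7 = 0.98138
Highest is cycle (1) at 1.0338 (>1, arbitrage).

1.0338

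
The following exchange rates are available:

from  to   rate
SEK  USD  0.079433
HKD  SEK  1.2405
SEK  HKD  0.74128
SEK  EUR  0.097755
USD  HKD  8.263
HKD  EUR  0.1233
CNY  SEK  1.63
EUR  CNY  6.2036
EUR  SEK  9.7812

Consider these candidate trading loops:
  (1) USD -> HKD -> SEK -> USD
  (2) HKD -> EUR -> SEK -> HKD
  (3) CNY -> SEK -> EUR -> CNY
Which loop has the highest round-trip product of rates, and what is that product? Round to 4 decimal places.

(1) 8.263 × 1.2405 × 0.079433 = 0.81421
(2) 0.1233 × 9.7812 × 0.74128 = 0.89400
(3) 1.63 × 0.097755 × 6.2036 = 0.98849
Highest is cycle (3) at 0.9885 (≤1, no arbitrage).

0.9885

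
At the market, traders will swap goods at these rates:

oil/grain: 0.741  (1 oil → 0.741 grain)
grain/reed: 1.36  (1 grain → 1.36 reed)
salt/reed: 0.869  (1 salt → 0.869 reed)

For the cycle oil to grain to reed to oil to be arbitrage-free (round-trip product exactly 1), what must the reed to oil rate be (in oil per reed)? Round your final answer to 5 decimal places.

0.99230

Known legs of the cycle: 0.741 × 1.36 = 1.00776
For no arbitrage the full-cycle product must be 1, so the missing rate is 1 / 1.00776 ≈ 0.9922998.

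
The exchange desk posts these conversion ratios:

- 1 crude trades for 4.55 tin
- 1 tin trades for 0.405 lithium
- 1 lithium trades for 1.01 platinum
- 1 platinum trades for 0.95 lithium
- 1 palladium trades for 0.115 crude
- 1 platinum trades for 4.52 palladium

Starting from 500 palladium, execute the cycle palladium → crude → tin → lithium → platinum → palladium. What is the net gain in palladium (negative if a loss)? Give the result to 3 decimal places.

500 palladium × 0.115 = 57.5 crude
57.5 crude × 4.55 = 261.625 tin
261.625 tin × 0.405 = 105.958125 lithium
105.958125 lithium × 1.01 = 107.01770625 platinum
107.01770625 platinum × 4.52 = 483.72003225 palladium
Net change: 483.72003225 − 500 = -16.27996775 palladium

-16.280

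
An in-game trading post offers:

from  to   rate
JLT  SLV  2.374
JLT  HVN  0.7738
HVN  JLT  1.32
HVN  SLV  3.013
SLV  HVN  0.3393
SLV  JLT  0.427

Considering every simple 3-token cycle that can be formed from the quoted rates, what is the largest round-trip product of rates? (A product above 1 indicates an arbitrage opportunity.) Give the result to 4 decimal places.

JLT→SLV→HVN→JLT: 2.374 × 0.3393 × 1.32 = 1.06326
JLT→HVN→SLV→JLT: 0.7738 × 3.013 × 0.427 = 0.99553
Maximum is JLT→SLV→HVN→JLT at 1.0633; arbitrage exists.

1.0633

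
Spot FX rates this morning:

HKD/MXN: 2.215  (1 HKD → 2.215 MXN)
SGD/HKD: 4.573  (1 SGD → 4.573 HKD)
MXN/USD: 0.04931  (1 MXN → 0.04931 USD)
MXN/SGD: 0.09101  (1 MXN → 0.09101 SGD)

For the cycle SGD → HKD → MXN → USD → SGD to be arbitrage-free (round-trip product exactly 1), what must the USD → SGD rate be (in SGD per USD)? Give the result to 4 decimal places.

2.0021

Known legs of the cycle: 4.573 × 2.215 × 0.04931 = 0.49947060545
For no arbitrage the full-cycle product must be 1, so the missing rate is 1 / 0.49947060545 ≈ 2.002120.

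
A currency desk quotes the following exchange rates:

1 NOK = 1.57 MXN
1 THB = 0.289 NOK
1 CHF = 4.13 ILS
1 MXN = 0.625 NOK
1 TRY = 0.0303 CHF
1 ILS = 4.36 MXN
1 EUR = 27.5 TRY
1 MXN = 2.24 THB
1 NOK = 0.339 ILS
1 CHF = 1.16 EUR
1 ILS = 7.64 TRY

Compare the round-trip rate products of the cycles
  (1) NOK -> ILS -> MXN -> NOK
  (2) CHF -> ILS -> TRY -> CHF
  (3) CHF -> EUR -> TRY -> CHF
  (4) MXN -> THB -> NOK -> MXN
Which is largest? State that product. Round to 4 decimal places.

1.0164

(1) 0.339 × 4.36 × 0.625 = 0.92378
(2) 4.13 × 7.64 × 0.0303 = 0.95606
(3) 1.16 × 27.5 × 0.0303 = 0.96657
(4) 2.24 × 0.289 × 1.57 = 1.01636
Highest is cycle (4) at 1.0164 (>1, arbitrage).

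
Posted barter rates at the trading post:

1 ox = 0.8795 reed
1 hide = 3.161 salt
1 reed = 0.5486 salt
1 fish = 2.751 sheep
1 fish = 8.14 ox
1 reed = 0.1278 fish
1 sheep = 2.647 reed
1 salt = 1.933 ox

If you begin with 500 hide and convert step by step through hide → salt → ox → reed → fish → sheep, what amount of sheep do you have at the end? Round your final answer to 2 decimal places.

944.68

500 hide × 3.161 = 1580.5 salt
1580.5 salt × 1.933 = 3055.1065 ox
3055.1065 ox × 0.8795 = 2686.96616675 reed
2686.96616675 reed × 0.1278 = 343.39427611065 fish
343.39427611065 fish × 2.751 = 944.67765358039815 sheep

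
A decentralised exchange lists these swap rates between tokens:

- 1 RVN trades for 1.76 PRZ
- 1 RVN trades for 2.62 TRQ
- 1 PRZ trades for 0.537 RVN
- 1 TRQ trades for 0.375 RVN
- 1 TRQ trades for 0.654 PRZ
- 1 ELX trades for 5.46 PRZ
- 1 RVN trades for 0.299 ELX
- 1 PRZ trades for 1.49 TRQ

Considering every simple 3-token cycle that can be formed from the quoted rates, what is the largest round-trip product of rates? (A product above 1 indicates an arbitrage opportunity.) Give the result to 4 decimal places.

0.9834

TRQ→RVN→PRZ→TRQ: 0.375 × 1.76 × 1.49 = 0.98340
TRQ→PRZ→RVN→TRQ: 0.654 × 0.537 × 2.62 = 0.92014
ELX→PRZ→RVN→ELX: 5.46 × 0.537 × 0.299 = 0.87667
Maximum is TRQ→RVN→PRZ→TRQ at 0.9834; no arbitrage — every cycle loses value.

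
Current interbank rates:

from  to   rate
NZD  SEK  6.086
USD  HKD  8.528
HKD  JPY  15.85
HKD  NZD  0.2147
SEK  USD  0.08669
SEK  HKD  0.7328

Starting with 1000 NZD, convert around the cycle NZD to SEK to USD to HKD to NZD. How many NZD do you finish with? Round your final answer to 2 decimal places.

1000 NZD × 6.086 = 6086 SEK
6086 SEK × 0.08669 = 527.59534 USD
527.59534 USD × 8.528 = 4499.33305952 HKD
4499.33305952 HKD × 0.2147 = 966.006807878944 NZD

966.01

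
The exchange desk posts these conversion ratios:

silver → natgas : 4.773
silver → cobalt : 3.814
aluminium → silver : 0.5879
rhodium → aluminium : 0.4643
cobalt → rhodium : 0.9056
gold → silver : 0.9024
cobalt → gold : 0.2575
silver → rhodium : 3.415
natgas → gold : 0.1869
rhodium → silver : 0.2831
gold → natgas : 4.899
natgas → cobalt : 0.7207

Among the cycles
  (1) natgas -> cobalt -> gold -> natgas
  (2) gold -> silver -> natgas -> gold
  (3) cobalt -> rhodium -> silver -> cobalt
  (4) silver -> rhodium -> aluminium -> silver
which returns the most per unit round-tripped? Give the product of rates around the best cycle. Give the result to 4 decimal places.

0.9778

(1) 0.7207 × 0.2575 × 4.899 = 0.90916
(2) 0.9024 × 4.773 × 0.1869 = 0.80501
(3) 0.9056 × 0.2831 × 3.814 = 0.97782
(4) 3.415 × 0.4643 × 0.5879 = 0.93217
Highest is cycle (3) at 0.9778 (≤1, no arbitrage).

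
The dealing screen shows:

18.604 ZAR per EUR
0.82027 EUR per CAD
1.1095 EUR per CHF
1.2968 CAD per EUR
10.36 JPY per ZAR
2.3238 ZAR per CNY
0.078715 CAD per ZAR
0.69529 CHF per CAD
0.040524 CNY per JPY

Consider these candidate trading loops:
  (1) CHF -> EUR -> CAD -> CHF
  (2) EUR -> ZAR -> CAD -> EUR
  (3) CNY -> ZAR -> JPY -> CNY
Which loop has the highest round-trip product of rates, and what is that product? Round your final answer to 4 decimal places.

1.2012

(1) 1.1095 × 1.2968 × 0.69529 = 1.00038
(2) 18.604 × 0.078715 × 0.82027 = 1.20121
(3) 2.3238 × 10.36 × 0.040524 = 0.97560
Highest is cycle (2) at 1.2012 (>1, arbitrage).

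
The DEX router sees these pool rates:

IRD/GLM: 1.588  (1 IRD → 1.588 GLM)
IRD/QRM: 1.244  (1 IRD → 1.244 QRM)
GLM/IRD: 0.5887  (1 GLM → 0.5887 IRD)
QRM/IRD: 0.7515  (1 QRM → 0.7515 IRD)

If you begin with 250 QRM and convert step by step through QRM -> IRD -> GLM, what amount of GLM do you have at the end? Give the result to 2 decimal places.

298.35

250 QRM × 0.7515 = 187.875 IRD
187.875 IRD × 1.588 = 298.3455 GLM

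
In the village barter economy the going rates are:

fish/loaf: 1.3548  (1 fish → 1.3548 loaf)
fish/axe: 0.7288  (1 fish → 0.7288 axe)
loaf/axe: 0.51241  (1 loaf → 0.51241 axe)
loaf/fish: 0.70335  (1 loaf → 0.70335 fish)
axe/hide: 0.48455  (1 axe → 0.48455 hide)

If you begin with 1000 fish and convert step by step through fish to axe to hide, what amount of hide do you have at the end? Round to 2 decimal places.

1000 fish × 0.7288 = 728.8 axe
728.8 axe × 0.48455 = 353.14004 hide

353.14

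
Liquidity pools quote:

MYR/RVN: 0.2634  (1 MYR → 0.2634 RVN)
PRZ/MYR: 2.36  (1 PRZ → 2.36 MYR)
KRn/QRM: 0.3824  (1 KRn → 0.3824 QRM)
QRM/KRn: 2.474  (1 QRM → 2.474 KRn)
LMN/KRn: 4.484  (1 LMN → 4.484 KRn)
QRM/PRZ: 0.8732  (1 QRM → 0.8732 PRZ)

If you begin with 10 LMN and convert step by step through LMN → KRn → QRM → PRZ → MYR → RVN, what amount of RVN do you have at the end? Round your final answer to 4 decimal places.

10 LMN × 4.484 = 44.84 KRn
44.84 KRn × 0.3824 = 17.146816 QRM
17.146816 QRM × 0.8732 = 14.9725997312 PRZ
14.9725997312 PRZ × 2.36 = 35.335335365632 MYR
35.335335365632 MYR × 0.2634 = 9.3073273353074688 RVN

9.3073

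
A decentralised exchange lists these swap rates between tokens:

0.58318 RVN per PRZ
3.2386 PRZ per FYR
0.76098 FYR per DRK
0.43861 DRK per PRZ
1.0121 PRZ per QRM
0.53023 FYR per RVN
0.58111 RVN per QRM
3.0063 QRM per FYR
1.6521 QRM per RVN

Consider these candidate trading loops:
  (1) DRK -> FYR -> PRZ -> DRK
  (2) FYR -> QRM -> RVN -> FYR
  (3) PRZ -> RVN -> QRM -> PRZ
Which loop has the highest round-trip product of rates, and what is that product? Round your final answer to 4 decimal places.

(1) 0.76098 × 3.2386 × 0.43861 = 1.08096
(2) 3.0063 × 0.58111 × 0.53023 = 0.92631
(3) 0.58318 × 1.6521 × 1.0121 = 0.97513
Highest is cycle (1) at 1.0810 (>1, arbitrage).

1.0810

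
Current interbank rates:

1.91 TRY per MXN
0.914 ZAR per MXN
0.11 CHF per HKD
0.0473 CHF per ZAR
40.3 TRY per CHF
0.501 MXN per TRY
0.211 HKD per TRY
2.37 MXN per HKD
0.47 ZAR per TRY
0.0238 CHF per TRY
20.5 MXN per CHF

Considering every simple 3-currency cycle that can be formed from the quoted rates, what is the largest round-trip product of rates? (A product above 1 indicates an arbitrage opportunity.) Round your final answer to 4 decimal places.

0.9551

TRY→HKD→MXN→TRY: 0.211 × 2.37 × 1.91 = 0.95513
TRY→HKD→CHF→TRY: 0.211 × 0.11 × 40.3 = 0.93536
TRY→CHF→MXN→TRY: 0.0238 × 20.5 × 1.91 = 0.93189
TRY→ZAR→CHF→TRY: 0.47 × 0.0473 × 40.3 = 0.89591
MXN→ZAR→CHF→MXN: 0.914 × 0.0473 × 20.5 = 0.88626
Maximum is TRY→HKD→MXN→TRY at 0.9551; no arbitrage — every cycle loses value.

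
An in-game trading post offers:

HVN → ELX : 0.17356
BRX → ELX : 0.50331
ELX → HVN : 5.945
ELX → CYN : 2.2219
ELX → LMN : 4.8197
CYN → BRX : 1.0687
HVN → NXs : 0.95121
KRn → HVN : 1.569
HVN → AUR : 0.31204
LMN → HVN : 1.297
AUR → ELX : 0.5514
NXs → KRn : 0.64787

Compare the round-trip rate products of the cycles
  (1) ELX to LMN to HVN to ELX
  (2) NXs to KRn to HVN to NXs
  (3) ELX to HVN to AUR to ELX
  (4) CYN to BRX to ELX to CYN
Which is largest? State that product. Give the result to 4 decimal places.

1.1951

(1) 4.8197 × 1.297 × 0.17356 = 1.08495
(2) 0.64787 × 1.569 × 0.95121 = 0.96691
(3) 5.945 × 0.31204 × 0.5514 = 1.02289
(4) 1.0687 × 0.50331 × 2.2219 = 1.19513
Highest is cycle (4) at 1.1951 (>1, arbitrage).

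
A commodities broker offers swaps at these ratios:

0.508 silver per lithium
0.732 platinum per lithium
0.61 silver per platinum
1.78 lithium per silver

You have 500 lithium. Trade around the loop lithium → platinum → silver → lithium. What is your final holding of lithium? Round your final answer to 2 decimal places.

397.40

500 lithium × 0.732 = 366 platinum
366 platinum × 0.61 = 223.26 silver
223.26 silver × 1.78 = 397.4028 lithium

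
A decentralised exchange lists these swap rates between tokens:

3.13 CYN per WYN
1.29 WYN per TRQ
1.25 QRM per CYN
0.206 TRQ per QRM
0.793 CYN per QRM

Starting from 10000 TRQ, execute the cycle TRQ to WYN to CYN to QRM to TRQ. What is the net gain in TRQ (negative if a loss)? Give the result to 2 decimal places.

397.08

10000 TRQ × 1.29 = 12900 WYN
12900 WYN × 3.13 = 40377 CYN
40377 CYN × 1.25 = 50471.25 QRM
50471.25 QRM × 0.206 = 10397.0775 TRQ
Net change: 10397.0775 − 10000 = 397.0775 TRQ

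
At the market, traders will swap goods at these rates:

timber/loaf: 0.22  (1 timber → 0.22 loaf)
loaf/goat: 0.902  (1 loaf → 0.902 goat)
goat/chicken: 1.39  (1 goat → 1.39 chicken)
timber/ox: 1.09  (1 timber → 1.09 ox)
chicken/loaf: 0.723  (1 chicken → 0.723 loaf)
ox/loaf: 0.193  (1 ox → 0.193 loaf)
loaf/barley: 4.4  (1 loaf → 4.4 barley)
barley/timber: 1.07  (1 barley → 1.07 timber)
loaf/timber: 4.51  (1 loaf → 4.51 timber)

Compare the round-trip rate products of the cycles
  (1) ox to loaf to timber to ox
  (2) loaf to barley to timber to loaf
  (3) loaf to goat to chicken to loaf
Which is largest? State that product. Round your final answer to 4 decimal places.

(1) 0.193 × 4.51 × 1.09 = 0.94877
(2) 4.4 × 1.07 × 0.22 = 1.03576
(3) 0.902 × 1.39 × 0.723 = 0.90648
Highest is cycle (2) at 1.0358 (>1, arbitrage).

1.0358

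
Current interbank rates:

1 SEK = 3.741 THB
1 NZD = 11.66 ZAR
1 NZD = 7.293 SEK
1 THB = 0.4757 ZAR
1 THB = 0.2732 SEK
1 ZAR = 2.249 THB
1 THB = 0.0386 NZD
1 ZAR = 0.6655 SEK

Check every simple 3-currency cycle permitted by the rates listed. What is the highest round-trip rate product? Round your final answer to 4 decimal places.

THB→ZAR→SEK→THB: 0.4757 × 0.6655 × 3.741 = 1.18432
THB→NZD→SEK→THB: 0.0386 × 7.293 × 3.741 = 1.05313
THB→NZD→ZAR→THB: 0.0386 × 11.66 × 2.249 = 1.01222
Maximum is THB→ZAR→SEK→THB at 1.1843; arbitrage exists.

1.1843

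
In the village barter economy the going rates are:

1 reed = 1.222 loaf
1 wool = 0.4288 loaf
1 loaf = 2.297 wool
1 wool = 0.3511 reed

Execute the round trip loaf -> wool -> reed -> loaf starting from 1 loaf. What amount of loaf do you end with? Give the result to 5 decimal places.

1 loaf × 2.297 = 2.297 wool
2.297 wool × 0.3511 = 0.8064767 reed
0.8064767 reed × 1.222 = 0.9855145274 loaf

0.98551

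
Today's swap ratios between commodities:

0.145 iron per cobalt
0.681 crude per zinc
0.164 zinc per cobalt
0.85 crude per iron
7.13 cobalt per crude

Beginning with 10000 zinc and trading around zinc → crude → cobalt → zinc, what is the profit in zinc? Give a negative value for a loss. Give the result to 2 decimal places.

10000 zinc × 0.681 = 6810 crude
6810 crude × 7.13 = 48555.3 cobalt
48555.3 cobalt × 0.164 = 7963.0692 zinc
Net change: 7963.0692 − 10000 = -2036.9308 zinc

-2036.93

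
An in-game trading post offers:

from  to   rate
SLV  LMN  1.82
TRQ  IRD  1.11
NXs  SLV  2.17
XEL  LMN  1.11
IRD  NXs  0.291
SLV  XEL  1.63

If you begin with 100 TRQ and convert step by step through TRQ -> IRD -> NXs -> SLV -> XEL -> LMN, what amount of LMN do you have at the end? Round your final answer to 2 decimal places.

100 TRQ × 1.11 = 111 IRD
111 IRD × 0.291 = 32.301 NXs
32.301 NXs × 2.17 = 70.09317 SLV
70.09317 SLV × 1.63 = 114.2518671 XEL
114.2518671 XEL × 1.11 = 126.819572481 LMN

126.82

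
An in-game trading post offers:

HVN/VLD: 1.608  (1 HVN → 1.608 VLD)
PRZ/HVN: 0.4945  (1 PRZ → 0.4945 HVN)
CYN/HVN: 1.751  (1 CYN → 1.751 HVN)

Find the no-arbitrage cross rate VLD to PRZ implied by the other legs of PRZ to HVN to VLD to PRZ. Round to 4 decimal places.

1.2576

Known legs of the cycle: 0.4945 × 1.608 = 0.795156
For no arbitrage the full-cycle product must be 1, so the missing rate is 1 / 0.795156 ≈ 1.257615.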